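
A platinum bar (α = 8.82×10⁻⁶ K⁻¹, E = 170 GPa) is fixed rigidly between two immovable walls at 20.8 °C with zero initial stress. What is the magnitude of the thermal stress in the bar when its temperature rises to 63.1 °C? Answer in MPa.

σ = 63.4 MPa

Fully constrained: the free strain ε = αΔT is blocked, so σ = Eε = EαΔT.
|ΔT| = 42.3 K
σ = 170×10⁹ × 8.82×10⁻⁶ × 42.3 = 6.34×10⁷ Pa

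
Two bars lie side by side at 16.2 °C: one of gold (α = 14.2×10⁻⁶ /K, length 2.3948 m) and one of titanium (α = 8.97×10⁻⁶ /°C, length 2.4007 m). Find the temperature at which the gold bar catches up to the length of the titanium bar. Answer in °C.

Equal length when α₁L₁ΔT − α₂L₂ΔT = L₂ − L₁ = 5.90×10⁻³ m
α₁L₁ = 3.400616×10⁻⁵, α₂L₂ = 2.1534279×10⁻⁵ → Δ(αL) = 1.2471881×10⁻⁵ m/K
ΔT = 5.90×10⁻³ / 1.2471881×10⁻⁵ = 473.064 K, so T = 16.2 + 473.064 = 489.264 °C

T = 489.3 °C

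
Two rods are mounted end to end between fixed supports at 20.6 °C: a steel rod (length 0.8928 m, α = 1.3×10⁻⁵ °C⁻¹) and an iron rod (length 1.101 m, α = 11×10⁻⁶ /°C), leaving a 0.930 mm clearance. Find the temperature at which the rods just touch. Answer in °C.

T = 59.8 °C

Gap closes when ΔL₁ + ΔL₂ = 0.930 mm = 9.30×10⁻⁴ m
(α₁L₁ + α₂L₂)ΔT = g
α₁L₁ + α₂L₂ = 1.3×10⁻⁵×0.8928 + 11×10⁻⁶×1.101 = 2.37174×10⁻⁵ m/K
ΔT = 9.30×10⁻⁴ / 2.37174×10⁻⁵ = 39.212 K
T = 20.6 + 39.212 = 59.812 °C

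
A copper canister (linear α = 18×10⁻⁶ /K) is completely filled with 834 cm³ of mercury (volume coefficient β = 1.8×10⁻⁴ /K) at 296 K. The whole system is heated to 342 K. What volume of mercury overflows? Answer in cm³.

4.83 cm³

The canister also expands: β_container ≈ 3α = 5.4×10⁻⁵ /K
Net overflow = V₀(β_liq − 3α_cont)ΔT
β − 3α = 1.80×10⁻⁴ − 5.4×10⁻⁵ = 1.26×10⁻⁴ /K; ΔT = 46 K
ΔV = 834 × 1.26×10⁻⁴ × 46 = 4.83 cm³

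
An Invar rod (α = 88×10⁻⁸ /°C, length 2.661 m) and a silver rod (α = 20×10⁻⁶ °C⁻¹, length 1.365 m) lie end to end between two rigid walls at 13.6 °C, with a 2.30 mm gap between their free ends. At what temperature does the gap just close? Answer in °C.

α₁L₁ = 2.34168×10⁻⁶ m/K, α₂L₂ = 2.730×10⁻⁵ m/K → total 2.964168×10⁻⁵ m/K
ΔT = g/(α₁L₁+α₂L₂) = 2.30×10⁻³ / 2.964168×10⁻⁵ = 77.593 K
T = 13.6 + 77.593 = 91.193 °C

T = 91.2 °C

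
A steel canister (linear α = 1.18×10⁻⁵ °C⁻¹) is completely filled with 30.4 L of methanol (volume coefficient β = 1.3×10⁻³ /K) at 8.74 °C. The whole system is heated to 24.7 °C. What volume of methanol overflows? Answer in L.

0.614 L

The canister also expands: β_container ≈ 3α = 3.54×10⁻⁵ /K
Net overflow = V₀(β_liq − 3α_cont)ΔT
β − 3α = 1.30×10⁻³ − 3.54×10⁻⁵ = 1.2646×10⁻³ /K; ΔT = 15.96 K
ΔV = 30.4 × 1.2646×10⁻³ × 15.96 = 0.614 L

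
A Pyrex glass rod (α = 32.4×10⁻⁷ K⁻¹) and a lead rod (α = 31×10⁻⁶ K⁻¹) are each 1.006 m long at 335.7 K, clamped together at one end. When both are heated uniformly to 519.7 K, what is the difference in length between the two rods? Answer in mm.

ΔT = 184.0 K
Pyrex glass: ΔL = 32.4×10⁻⁷ × 1.006 m × 184.0 = 5.9974×10⁻⁴ m = 0.59974 mm
lead: ΔL = 31×10⁻⁶ × 1.006 m × 184.0 = 5.7382×10⁻³ m = 5.7382 mm
difference = 5.7382 − 0.59974 = 5.13846 mm

5.14 mm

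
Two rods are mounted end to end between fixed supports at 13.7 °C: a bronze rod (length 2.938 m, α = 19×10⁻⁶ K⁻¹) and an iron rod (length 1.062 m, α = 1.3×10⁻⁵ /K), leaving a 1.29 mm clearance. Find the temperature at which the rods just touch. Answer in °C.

T = 32.2 °C

Gap closes when ΔL₁ + ΔL₂ = 1.29 mm = 1.29×10⁻³ m
(α₁L₁ + α₂L₂)ΔT = g
α₁L₁ + α₂L₂ = 19×10⁻⁶×2.938 + 1.3×10⁻⁵×1.062 = 6.9628×10⁻⁵ m/K
ΔT = 1.29×10⁻³ / 6.9628×10⁻⁵ = 18.527 K
T = 13.7 + 18.527 = 32.227 °C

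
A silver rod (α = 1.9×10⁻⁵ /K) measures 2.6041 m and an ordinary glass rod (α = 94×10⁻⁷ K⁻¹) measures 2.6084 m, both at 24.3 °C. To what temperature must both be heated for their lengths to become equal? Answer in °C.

T = 196.6 °C

Equal length when α₁L₁ΔT − α₂L₂ΔT = L₂ − L₁ = 4.30×10⁻³ m
α₁L₁ = 4.94779×10⁻⁵, α₂L₂ = 2.451896×10⁻⁵ → Δ(αL) = 2.495894×10⁻⁵ m/K
ΔT = 4.30×10⁻³ / 2.495894×10⁻⁵ = 172.283 K, so T = 24.3 + 172.283 = 196.583 °C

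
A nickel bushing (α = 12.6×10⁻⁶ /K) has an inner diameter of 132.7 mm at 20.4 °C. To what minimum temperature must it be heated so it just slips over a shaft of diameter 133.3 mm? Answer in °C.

Required Δd = 133.3 − 132.7 = 0.6 mm
Δd = αd₀ΔT ⇒ ΔT = Δd/(αd₀) = 0.6 / (12.6×10⁻⁶ × 132.7) = 358.85 K
T_min = 20.4 + 358.85 = 379.25 °C

T = 379 °C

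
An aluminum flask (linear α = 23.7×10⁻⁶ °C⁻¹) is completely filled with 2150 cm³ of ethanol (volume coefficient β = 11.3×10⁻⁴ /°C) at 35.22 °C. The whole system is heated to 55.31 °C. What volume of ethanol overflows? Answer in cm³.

The flask also expands: β_container ≈ 3α = 7.11×10⁻⁵ /K
Net overflow = V₀(β_liq − 3α_cont)ΔT
β − 3α = 1.13×10⁻³ − 7.11×10⁻⁵ = 1.0589×10⁻³ /K; ΔT = 20.09 K
ΔV = 2150 × 1.0589×10⁻³ × 20.09 = 45.7 cm³

45.7 cm³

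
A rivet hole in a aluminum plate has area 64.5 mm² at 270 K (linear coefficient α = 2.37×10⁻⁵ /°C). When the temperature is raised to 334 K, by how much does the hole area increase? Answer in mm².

ΔA = 0.196 mm²

Area coefficient ≈ 2α; |ΔT| = 64 K
ΔA = 2αA₀ΔT = 2(2.37×10⁻⁵)(64.5)(64) = 0.196 mm²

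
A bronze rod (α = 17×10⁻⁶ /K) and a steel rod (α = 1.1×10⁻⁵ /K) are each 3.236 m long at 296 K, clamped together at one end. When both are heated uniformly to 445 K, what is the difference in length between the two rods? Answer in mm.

2.89 mm

ΔT = 149 K
bronze: ΔL = 17×10⁻⁶ × 3.236 m × 149 = 8.1968×10⁻³ m = 8.1968 mm
steel: ΔL = 1.1×10⁻⁵ × 3.236 m × 149 = 5.3038×10⁻³ m = 5.3038 mm
difference = 8.1968 − 5.3038 = 2.8930 mm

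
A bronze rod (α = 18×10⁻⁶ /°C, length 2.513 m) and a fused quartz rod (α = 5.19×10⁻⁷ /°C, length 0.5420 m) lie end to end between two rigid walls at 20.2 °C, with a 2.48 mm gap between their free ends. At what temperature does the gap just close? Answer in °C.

T = 74.7 °C

α₁L₁ = 4.5234×10⁻⁵ m/K, α₂L₂ = 2.81298×10⁻⁷ m/K → total 4.5515298×10⁻⁵ m/K
ΔT = g/(α₁L₁+α₂L₂) = 2.48×10⁻³ / 4.5515298×10⁻⁵ = 54.487 K
T = 20.2 + 54.487 = 74.687 °C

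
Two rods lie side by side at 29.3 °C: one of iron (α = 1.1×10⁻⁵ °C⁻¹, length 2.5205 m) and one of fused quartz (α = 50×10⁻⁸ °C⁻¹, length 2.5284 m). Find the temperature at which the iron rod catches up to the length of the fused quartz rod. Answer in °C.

Equal length when α₁L₁ΔT − α₂L₂ΔT = L₂ − L₁ = 7.90×10⁻³ m
α₁L₁ = 2.77255×10⁻⁵, α₂L₂ = 1.2642×10⁻⁶ → Δ(αL) = 2.64613×10⁻⁵ m/K
ΔT = 7.90×10⁻³ / 2.64613×10⁻⁵ = 298.549 K, so T = 29.3 + 298.549 = 327.849 °C

T = 327.8 °C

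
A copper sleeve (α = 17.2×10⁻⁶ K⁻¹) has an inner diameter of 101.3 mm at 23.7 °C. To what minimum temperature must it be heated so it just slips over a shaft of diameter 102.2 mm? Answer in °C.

Required Δd = 102.2 − 101.3 = 0.9 mm
Δd = αd₀ΔT ⇒ ΔT = Δd/(αd₀) = 0.9 / (17.2×10⁻⁶ × 101.3) = 516.54 K
T_min = 23.7 + 516.54 = 540.24 °C

T = 540 °C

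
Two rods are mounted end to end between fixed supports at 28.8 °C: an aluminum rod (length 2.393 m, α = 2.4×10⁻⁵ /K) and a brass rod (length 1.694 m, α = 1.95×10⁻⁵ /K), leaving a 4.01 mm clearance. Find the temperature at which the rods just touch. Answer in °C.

T = 73.1 °C

α₁L₁ = 5.7432×10⁻⁵ m/K, α₂L₂ = 3.3033×10⁻⁵ m/K → total 9.0465×10⁻⁵ m/K
ΔT = g/(α₁L₁+α₂L₂) = 4.01×10⁻³ / 9.0465×10⁻⁵ = 44.327 K
T = 28.8 + 44.327 = 73.127 °C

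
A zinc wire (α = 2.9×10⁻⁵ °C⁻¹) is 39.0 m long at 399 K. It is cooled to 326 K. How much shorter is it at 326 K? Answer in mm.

ΔL = 82.6 mm

|ΔT| = |326 − 399| = 73 K
ΔL = αL₀ΔT = (2.9×10⁻⁵)(39.0)(73) = 8.26×10⁻² m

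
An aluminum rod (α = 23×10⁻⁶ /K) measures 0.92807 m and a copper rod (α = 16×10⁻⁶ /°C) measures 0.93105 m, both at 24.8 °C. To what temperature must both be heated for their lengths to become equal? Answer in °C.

T = 486.9 °C

L₁(1 + α₁ΔT) = L₂(1 + α₂ΔT) ⇒ ΔT = (L₂ − L₁)/(α₁L₁ − α₂L₂)
L₂ − L₁ = 0.93105 − 0.92807 = 2.98×10⁻³ m
α₁L₁ − α₂L₂ = 23×10⁻⁶×0.92807 − 16×10⁻⁶×0.93105 = 6.44881×10⁻⁶ m/K
ΔT = 2.98×10⁻³ / 6.44881×10⁻⁶ = 462.101 K
T = 24.8 + 462.101 = 486.901 °C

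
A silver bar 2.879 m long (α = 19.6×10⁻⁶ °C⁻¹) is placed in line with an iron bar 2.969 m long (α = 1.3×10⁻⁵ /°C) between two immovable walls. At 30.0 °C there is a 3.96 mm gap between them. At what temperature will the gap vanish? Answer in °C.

Gap closes when ΔL₁ + ΔL₂ = 3.96 mm = 3.96×10⁻³ m
(α₁L₁ + α₂L₂)ΔT = g
α₁L₁ + α₂L₂ = 19.6×10⁻⁶×2.879 + 1.3×10⁻⁵×2.969 = 9.50254×10⁻⁵ m/K
ΔT = 3.96×10⁻³ / 9.50254×10⁻⁵ = 41.673 K
T = 30.0 + 41.673 = 71.673 °C

T = 71.7 °C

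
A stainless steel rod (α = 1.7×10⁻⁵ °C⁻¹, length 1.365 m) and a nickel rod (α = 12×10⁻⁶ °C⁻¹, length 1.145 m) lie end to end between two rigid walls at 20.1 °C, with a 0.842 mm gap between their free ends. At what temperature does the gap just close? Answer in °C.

Gap closes when ΔL₁ + ΔL₂ = 0.842 mm = 8.42×10⁻⁴ m
(α₁L₁ + α₂L₂)ΔT = g
α₁L₁ + α₂L₂ = 1.7×10⁻⁵×1.365 + 12×10⁻⁶×1.145 = 3.6945×10⁻⁵ m/K
ΔT = 8.42×10⁻⁴ / 3.6945×10⁻⁵ = 22.791 K
T = 20.1 + 22.791 = 42.891 °C

T = 42.9 °C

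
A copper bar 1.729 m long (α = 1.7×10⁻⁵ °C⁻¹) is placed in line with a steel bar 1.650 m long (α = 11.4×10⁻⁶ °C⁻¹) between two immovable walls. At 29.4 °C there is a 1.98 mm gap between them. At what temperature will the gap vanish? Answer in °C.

α₁L₁ = 2.9393×10⁻⁵ m/K, α₂L₂ = 1.881×10⁻⁵ m/K → total 4.8203×10⁻⁵ m/K
ΔT = g/(α₁L₁+α₂L₂) = 1.98×10⁻³ / 4.8203×10⁻⁵ = 41.076 K
T = 29.4 + 41.076 = 70.476 °C

T = 70.5 °C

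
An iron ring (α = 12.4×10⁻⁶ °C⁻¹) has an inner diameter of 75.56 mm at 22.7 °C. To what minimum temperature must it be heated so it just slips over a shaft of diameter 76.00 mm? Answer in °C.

T = 492 °C

Required Δd = 76.00 − 75.56 = 0.44 mm
Δd = αd₀ΔT ⇒ ΔT = Δd/(αd₀) = 0.44 / (12.4×10⁻⁶ × 75.56) = 469.61 K
T_min = 22.7 + 469.61 = 492.31 °C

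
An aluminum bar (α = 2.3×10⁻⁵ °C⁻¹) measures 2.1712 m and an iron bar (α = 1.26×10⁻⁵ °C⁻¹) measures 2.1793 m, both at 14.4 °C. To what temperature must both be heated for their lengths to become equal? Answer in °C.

T = 374.7 °C

Equal length when α₁L₁ΔT − α₂L₂ΔT = L₂ − L₁ = 8.10×10⁻³ m
α₁L₁ = 4.99376×10⁻⁵, α₂L₂ = 2.745918×10⁻⁵ → Δ(αL) = 2.247842×10⁻⁵ m/K
ΔT = 8.10×10⁻³ / 2.247842×10⁻⁵ = 360.346 K, so T = 14.4 + 360.346 = 374.746 °C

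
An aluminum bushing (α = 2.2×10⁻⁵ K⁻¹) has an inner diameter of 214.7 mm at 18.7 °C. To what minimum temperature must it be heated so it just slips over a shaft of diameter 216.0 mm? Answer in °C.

T = 294 °C

Required Δd = 216.0 − 214.7 = 1.3 mm
Δd = αd₀ΔT ⇒ ΔT = Δd/(αd₀) = 1.3 / (2.2×10⁻⁵ × 214.7) = 275.23 K
T_min = 18.7 + 275.23 = 293.93 °C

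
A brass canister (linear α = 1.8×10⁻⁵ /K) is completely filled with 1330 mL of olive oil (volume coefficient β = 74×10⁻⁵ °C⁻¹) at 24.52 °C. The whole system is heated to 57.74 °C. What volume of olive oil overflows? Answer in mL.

The canister also expands: β_container ≈ 3α = 5.4×10⁻⁵ /K
Net overflow = V₀(β_liq − 3α_cont)ΔT
β − 3α = 7.40×10⁻⁴ − 5.4×10⁻⁵ = 6.86×10⁻⁴ /K; ΔT = 33.22 K
ΔV = 1330 × 6.86×10⁻⁴ × 33.22 = 30.3 mL

30.3 mL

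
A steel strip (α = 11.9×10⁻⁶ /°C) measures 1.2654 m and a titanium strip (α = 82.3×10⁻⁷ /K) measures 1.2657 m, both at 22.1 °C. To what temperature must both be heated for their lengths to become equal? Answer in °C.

T = 86.73 °C

Equal length when α₁L₁ΔT − α₂L₂ΔT = L₂ − L₁ = 3.00×10⁻⁴ m
α₁L₁ = 1.505826×10⁻⁵, α₂L₂ = 1.0416711×10⁻⁵ → Δ(αL) = 4.641549×10⁻⁶ m/K
ΔT = 3.00×10⁻⁴ / 4.641549×10⁻⁶ = 64.6336 K, so T = 22.1 + 64.6336 = 86.7336 °C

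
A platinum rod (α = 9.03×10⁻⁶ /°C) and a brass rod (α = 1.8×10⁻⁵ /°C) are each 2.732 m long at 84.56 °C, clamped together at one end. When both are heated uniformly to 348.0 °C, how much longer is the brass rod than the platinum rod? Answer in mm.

6.46 mm

ΔT = 263.44 K
platinum: ΔL = 9.03×10⁻⁶ × 2.732 m × 263.44 = 6.4991×10⁻³ m = 6.4991 mm
brass: ΔL = 1.8×10⁻⁵ × 2.732 m × 263.44 = 1.2955×10⁻² m = 12.955 mm
difference = 12.955 − 6.4991 = 6.4559 mm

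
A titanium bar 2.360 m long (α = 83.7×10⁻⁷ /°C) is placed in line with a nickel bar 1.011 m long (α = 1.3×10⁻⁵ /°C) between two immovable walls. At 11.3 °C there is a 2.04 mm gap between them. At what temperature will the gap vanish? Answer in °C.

Gap closes when ΔL₁ + ΔL₂ = 2.04 mm = 2.04×10⁻³ m
(α₁L₁ + α₂L₂)ΔT = g
α₁L₁ + α₂L₂ = 83.7×10⁻⁷×2.360 + 1.3×10⁻⁵×1.011 = 3.28962×10⁻⁵ m/K
ΔT = 2.04×10⁻³ / 3.28962×10⁻⁵ = 62.013 K
T = 11.3 + 62.013 = 73.313 °C

T = 73.3 °C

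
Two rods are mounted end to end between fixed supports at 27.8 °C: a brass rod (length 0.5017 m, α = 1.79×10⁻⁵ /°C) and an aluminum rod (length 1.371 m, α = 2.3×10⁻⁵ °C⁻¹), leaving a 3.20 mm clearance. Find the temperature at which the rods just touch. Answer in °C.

Gap closes when ΔL₁ + ΔL₂ = 3.20 mm = 3.20×10⁻³ m
(α₁L₁ + α₂L₂)ΔT = g
α₁L₁ + α₂L₂ = 1.79×10⁻⁵×0.5017 + 2.3×10⁻⁵×1.371 = 4.051343×10⁻⁵ m/K
ΔT = 3.20×10⁻³ / 4.051343×10⁻⁵ = 78.99 K
T = 27.8 + 78.99 = 106.79 °C

T = 107 °C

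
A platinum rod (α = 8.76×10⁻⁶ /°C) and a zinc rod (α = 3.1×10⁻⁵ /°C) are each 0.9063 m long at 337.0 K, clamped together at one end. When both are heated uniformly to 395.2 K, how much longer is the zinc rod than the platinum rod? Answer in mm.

ΔT = 58.2 K
platinum: ΔL = 8.76×10⁻⁶ × 0.9063 m × 58.2 = 4.6206×10⁻⁴ m = 0.46206 mm
zinc: ΔL = 3.1×10⁻⁵ × 0.9063 m × 58.2 = 1.6351×10⁻³ m = 1.6351 mm
difference = 1.6351 − 0.46206 = 1.17304 mm

1.17 mm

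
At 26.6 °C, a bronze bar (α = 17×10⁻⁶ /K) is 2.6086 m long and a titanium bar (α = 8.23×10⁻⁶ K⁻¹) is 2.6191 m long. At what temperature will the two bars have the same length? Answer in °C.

Equal length when α₁L₁ΔT − α₂L₂ΔT = L₂ − L₁ = 1.05×10⁻² m
α₁L₁ = 4.43462×10⁻⁵, α₂L₂ = 2.1555193×10⁻⁵ → Δ(αL) = 2.2791007×10⁻⁵ m/K
ΔT = 1.05×10⁻² / 2.2791007×10⁻⁵ = 460.708 K, so T = 26.6 + 460.708 = 487.308 °C

T = 487.3 °C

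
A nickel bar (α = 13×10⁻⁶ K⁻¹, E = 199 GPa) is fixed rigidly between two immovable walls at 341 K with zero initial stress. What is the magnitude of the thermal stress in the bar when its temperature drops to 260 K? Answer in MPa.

Fully constrained: the free strain ε = αΔT is blocked, so σ = Eε = EαΔT.
|ΔT| = 81 K
σ = 199×10⁹ × 13×10⁻⁶ × 81 = 2.10×10⁸ Pa

σ = 210 MPa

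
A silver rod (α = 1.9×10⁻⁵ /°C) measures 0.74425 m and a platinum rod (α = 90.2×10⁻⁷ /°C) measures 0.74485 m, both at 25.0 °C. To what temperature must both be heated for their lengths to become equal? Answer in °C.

L₁(1 + α₁ΔT) = L₂(1 + α₂ΔT) ⇒ ΔT = (L₂ − L₁)/(α₁L₁ − α₂L₂)
L₂ − L₁ = 0.74485 − 0.74425 = 6.00×10⁻⁴ m
α₁L₁ − α₂L₂ = 1.9×10⁻⁵×0.74425 − 90.2×10⁻⁷×0.74485 = 7.422203×10⁻⁶ m/K
ΔT = 6.00×10⁻⁴ / 7.422203×10⁻⁶ = 80.839 K
T = 25.0 + 80.839 = 105.839 °C

T = 105.8 °C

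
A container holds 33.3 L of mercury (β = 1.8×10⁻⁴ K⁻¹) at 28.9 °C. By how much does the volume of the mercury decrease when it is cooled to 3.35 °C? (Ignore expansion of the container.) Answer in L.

|ΔT| = |3.35 − 28.9| = 25.55 K
ΔV = βV₀ΔT = (1.8×10⁻⁴)(33.3)(25.55) = 0.153 L

ΔV = 0.153 L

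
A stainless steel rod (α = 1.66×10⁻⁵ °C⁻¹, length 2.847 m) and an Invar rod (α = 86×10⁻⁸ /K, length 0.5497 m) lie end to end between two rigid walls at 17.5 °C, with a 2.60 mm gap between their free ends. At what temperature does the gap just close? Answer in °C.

T = 72.0 °C

α₁L₁ = 4.72602×10⁻⁵ m/K, α₂L₂ = 4.72742×10⁻⁷ m/K → total 4.7732942×10⁻⁵ m/K
ΔT = g/(α₁L₁+α₂L₂) = 2.60×10⁻³ / 4.7732942×10⁻⁵ = 54.470 K
T = 17.5 + 54.470 = 71.970 °C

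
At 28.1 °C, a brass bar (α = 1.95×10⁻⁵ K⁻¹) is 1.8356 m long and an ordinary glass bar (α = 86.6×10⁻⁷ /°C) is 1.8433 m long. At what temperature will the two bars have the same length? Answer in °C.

L₁(1 + α₁ΔT) = L₂(1 + α₂ΔT) ⇒ ΔT = (L₂ − L₁)/(α₁L₁ − α₂L₂)
L₂ − L₁ = 1.8433 − 1.8356 = 7.70×10⁻³ m
α₁L₁ − α₂L₂ = 1.95×10⁻⁵×1.8356 − 86.6×10⁻⁷×1.8433 = 1.9831222×10⁻⁵ m/K
ΔT = 7.70×10⁻³ / 1.9831222×10⁻⁵ = 388.277 K
T = 28.1 + 388.277 = 416.377 °C

T = 416.4 °C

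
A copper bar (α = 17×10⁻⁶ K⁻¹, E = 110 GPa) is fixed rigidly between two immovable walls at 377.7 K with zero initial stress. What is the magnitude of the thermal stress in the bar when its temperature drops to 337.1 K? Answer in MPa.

σ = 75.9 MPa

Fully constrained: the free strain ε = αΔT is blocked, so σ = Eε = EαΔT.
|ΔT| = 40.6 K
σ = 110×10⁹ × 17×10⁻⁶ × 40.6 = 7.59×10⁷ Pa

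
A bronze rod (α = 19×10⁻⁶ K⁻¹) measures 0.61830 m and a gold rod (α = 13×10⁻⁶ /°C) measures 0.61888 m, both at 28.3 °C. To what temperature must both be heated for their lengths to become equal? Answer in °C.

Equal length when α₁L₁ΔT − α₂L₂ΔT = L₂ − L₁ = 5.80×10⁻⁴ m
α₁L₁ = 1.17477×10⁻⁵, α₂L₂ = 8.04544×10⁻⁶ → Δ(αL) = 3.70226×10⁻⁶ m/K
ΔT = 5.80×10⁻⁴ / 3.70226×10⁻⁶ = 156.661 K, so T = 28.3 + 156.661 = 184.961 °C

T = 185.0 °C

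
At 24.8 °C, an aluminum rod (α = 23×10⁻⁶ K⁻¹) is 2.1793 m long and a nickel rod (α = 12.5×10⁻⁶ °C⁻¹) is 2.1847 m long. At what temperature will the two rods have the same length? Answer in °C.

Equal length when α₁L₁ΔT − α₂L₂ΔT = L₂ − L₁ = 5.40×10⁻³ m
α₁L₁ = 5.01239×10⁻⁵, α₂L₂ = 2.730875×10⁻⁵ → Δ(αL) = 2.281515×10⁻⁵ m/K
ΔT = 5.40×10⁻³ / 2.281515×10⁻⁵ = 236.685 K, so T = 24.8 + 236.685 = 261.485 °C

T = 261.5 °C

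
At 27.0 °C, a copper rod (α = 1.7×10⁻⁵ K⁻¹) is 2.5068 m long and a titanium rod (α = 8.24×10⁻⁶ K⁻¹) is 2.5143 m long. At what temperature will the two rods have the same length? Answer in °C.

L₁(1 + α₁ΔT) = L₂(1 + α₂ΔT) ⇒ ΔT = (L₂ − L₁)/(α₁L₁ − α₂L₂)
L₂ − L₁ = 2.5143 − 2.5068 = 7.50×10⁻³ m
α₁L₁ − α₂L₂ = 1.7×10⁻⁵×2.5068 − 8.24×10⁻⁶×2.5143 = 2.1897768×10⁻⁵ m/K
ΔT = 7.50×10⁻³ / 2.1897768×10⁻⁵ = 342.501 K
T = 27.0 + 342.501 = 369.501 °C

T = 369.5 °C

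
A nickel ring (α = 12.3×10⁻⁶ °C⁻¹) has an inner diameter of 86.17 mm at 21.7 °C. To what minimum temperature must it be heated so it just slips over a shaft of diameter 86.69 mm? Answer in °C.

T = 512 °C

Required Δd = 86.69 − 86.17 = 0.52 mm
Δd = αd₀ΔT ⇒ ΔT = Δd/(αd₀) = 0.52 / (12.3×10⁻⁶ × 86.17) = 490.62 K
T_min = 21.7 + 490.62 = 512.32 °C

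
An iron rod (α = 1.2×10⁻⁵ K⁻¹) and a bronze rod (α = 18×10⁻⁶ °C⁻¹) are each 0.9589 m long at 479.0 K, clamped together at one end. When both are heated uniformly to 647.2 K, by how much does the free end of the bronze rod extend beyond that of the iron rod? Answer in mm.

ΔT = 168.2 K
iron: ΔL = 1.2×10⁻⁵ × 0.9589 m × 168.2 = 1.9354×10⁻³ m = 1.9354 mm
bronze: ΔL = 18×10⁻⁶ × 0.9589 m × 168.2 = 2.9032×10⁻³ m = 2.9032 mm
difference = 2.9032 − 1.9354 = 0.9678 mm

0.968 mm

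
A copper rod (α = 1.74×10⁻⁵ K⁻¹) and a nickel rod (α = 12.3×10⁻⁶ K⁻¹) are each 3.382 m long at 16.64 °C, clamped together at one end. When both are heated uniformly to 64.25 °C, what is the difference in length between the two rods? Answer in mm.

0.821 mm

ΔT = 47.61 K
copper: ΔL = 1.74×10⁻⁵ × 3.382 m × 47.61 = 2.8017×10⁻³ m = 2.8017 mm
nickel: ΔL = 12.3×10⁻⁶ × 3.382 m × 47.61 = 1.9805×10⁻³ m = 1.9805 mm
difference = 2.8017 − 1.9805 = 0.8212 mm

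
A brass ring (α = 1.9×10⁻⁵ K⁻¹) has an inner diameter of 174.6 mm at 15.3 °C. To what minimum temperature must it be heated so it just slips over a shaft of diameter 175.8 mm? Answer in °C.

Required Δd = 175.8 − 174.6 = 1.2 mm
Δd = αd₀ΔT ⇒ ΔT = Δd/(αd₀) = 1.2 / (1.9×10⁻⁵ × 174.6) = 361.73 K
T_min = 15.3 + 361.73 = 377.03 °C

T = 377 °C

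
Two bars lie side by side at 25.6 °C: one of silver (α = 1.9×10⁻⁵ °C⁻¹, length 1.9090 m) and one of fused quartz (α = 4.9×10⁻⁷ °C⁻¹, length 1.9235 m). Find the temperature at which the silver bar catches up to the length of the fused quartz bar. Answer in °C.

T = 436.0 °C

L₁(1 + α₁ΔT) = L₂(1 + α₂ΔT) ⇒ ΔT = (L₂ − L₁)/(α₁L₁ − α₂L₂)
L₂ − L₁ = 1.9235 − 1.9090 = 1.45×10⁻² m
α₁L₁ − α₂L₂ = 1.9×10⁻⁵×1.9090 − 4.9×10⁻⁷×1.9235 = 3.5328485×10⁻⁵ m/K
ΔT = 1.45×10⁻² / 3.5328485×10⁻⁵ = 410.434 K
T = 25.6 + 410.434 = 436.034 °C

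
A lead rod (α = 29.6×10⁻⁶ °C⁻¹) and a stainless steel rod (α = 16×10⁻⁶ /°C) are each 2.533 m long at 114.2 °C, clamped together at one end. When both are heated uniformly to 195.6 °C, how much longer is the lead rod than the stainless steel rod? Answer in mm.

ΔT = 81.4 K
lead: ΔL = 29.6×10⁻⁶ × 2.533 m × 81.4 = 6.1031×10⁻³ m = 6.1031 mm
stainless steel: ΔL = 16×10⁻⁶ × 2.533 m × 81.4 = 3.2990×10⁻³ m = 3.2990 mm
difference = 6.1031 − 3.2990 = 2.8041 mm

2.80 mm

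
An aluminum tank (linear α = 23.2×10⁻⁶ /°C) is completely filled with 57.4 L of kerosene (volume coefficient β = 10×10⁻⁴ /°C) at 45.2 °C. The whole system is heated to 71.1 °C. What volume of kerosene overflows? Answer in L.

1.38 L

The tank also expands: β_container ≈ 3α = 6.96×10⁻⁵ /K
Net overflow = V₀(β_liq − 3α_cont)ΔT
β − 3α = 1.00×10⁻³ − 6.96×10⁻⁵ = 9.304×10⁻⁴ /K; ΔT = 25.9 K
ΔV = 57.4 × 9.304×10⁻⁴ × 25.9 = 1.38 L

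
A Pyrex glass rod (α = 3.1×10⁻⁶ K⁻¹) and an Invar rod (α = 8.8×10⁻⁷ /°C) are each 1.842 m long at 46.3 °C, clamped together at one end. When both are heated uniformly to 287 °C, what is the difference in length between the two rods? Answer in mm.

0.984 mm

ΔT = 240.7 K
Pyrex glass: ΔL = 3.1×10⁻⁶ × 1.842 m × 240.7 = 1.3744×10⁻³ m = 1.3744 mm
Invar: ΔL = 8.8×10⁻⁷ × 1.842 m × 240.7 = 3.9017×10⁻⁴ m = 0.39017 mm
difference = 1.3744 − 0.39017 = 0.98423 mm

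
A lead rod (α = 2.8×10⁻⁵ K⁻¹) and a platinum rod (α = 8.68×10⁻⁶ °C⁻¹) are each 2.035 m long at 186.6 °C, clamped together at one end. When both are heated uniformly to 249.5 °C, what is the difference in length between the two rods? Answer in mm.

ΔT = 62.9 K
lead: ΔL = 2.8×10⁻⁵ × 2.035 m × 62.9 = 3.5840×10⁻³ m = 3.5840 mm
platinum: ΔL = 8.68×10⁻⁶ × 2.035 m × 62.9 = 1.1111×10⁻³ m = 1.1111 mm
difference = 3.5840 − 1.1111 = 2.4729 mm

2.47 mm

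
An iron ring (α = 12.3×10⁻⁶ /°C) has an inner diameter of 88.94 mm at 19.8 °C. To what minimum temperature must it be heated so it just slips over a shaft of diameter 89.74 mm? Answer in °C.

Required Δd = 89.74 − 88.94 = 0.80 mm
Δd = αd₀ΔT ⇒ ΔT = Δd/(αd₀) = 0.80 / (12.3×10⁻⁶ × 88.94) = 731.29 K
T_min = 19.8 + 731.29 = 751.09 °C

T = 751 °C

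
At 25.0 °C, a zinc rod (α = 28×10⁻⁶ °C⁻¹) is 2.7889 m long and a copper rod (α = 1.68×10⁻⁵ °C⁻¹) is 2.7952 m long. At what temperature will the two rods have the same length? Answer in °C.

T = 227.4 °C

Equal length when α₁L₁ΔT − α₂L₂ΔT = L₂ − L₁ = 6.30×10⁻³ m
α₁L₁ = 7.80892×10⁻⁵, α₂L₂ = 4.695936×10⁻⁵ → Δ(αL) = 3.112984×10⁻⁵ m/K
ΔT = 6.30×10⁻³ / 3.112984×10⁻⁵ = 202.378 K, so T = 25.0 + 202.378 = 227.378 °C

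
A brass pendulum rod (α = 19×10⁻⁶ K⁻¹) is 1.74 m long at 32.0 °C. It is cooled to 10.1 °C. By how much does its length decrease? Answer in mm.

ΔL = 0.724 mm

|ΔT| = |10.1 − 32.0| = 21.9 K
ΔL = αL₀ΔT = (19×10⁻⁶)(1.74)(21.9) = 7.24×10⁻⁴ m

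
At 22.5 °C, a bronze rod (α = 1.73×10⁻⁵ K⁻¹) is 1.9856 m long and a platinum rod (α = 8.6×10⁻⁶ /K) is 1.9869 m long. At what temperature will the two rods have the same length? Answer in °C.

T = 97.80 °C

L₁(1 + α₁ΔT) = L₂(1 + α₂ΔT) ⇒ ΔT = (L₂ − L₁)/(α₁L₁ − α₂L₂)
L₂ − L₁ = 1.9869 − 1.9856 = 1.30×10⁻³ m
α₁L₁ − α₂L₂ = 1.73×10⁻⁵×1.9856 − 8.6×10⁻⁶×1.9869 = 1.726354×10⁻⁵ m/K
ΔT = 1.30×10⁻³ / 1.726354×10⁻⁵ = 75.3032 K
T = 22.5 + 75.3032 = 97.8032 °C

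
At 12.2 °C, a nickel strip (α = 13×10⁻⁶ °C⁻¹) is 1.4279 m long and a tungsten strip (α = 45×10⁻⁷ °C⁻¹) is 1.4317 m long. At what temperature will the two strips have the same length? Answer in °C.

Equal length when α₁L₁ΔT − α₂L₂ΔT = L₂ − L₁ = 3.80×10⁻³ m
α₁L₁ = 1.85627×10⁻⁵, α₂L₂ = 6.44265×10⁻⁶ → Δ(αL) = 1.212005×10⁻⁵ m/K
ΔT = 3.80×10⁻³ / 1.212005×10⁻⁵ = 313.530 K, so T = 12.2 + 313.530 = 325.730 °C

T = 325.7 °C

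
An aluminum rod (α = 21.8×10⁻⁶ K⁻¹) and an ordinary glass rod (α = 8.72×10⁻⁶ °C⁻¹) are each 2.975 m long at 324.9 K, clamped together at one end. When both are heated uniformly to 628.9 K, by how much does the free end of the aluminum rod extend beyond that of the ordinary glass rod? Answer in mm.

11.8 mm

ΔT = 304.0 K
aluminum: ΔL = 21.8×10⁻⁶ × 2.975 m × 304.0 = 1.9716×10⁻² m = 19.716 mm
ordinary glass: ΔL = 8.72×10⁻⁶ × 2.975 m × 304.0 = 7.8864×10⁻³ m = 7.8864 mm
difference = 19.716 − 7.8864 = 11.8296 mm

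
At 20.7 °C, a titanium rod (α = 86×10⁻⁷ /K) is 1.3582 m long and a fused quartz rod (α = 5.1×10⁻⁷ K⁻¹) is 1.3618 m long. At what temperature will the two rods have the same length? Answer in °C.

L₁(1 + α₁ΔT) = L₂(1 + α₂ΔT) ⇒ ΔT = (L₂ − L₁)/(α₁L₁ − α₂L₂)
L₂ − L₁ = 1.3618 − 1.3582 = 3.60×10⁻³ m
α₁L₁ − α₂L₂ = 86×10⁻⁷×1.3582 − 5.1×10⁻⁷×1.3618 = 1.0986002×10⁻⁵ m/K
ΔT = 3.60×10⁻³ / 1.0986002×10⁻⁵ = 327.690 K
T = 20.7 + 327.690 = 348.390 °C

T = 348.4 °C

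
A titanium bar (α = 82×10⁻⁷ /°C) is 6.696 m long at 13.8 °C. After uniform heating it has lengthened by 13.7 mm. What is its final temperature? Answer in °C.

T = 263 °C

ΔL = αL₀ΔT ⇒ ΔT = ΔL / (αL₀)
ΔT = 13.7×10⁻³ m / (82×10⁻⁷ × 6.696 m) = 249.51 K
T = 13.8 + 249.51 = 263.31 °C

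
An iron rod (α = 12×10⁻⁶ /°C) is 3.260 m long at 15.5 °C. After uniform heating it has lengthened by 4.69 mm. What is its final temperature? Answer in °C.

T = 135 °C

ΔL = αL₀ΔT ⇒ ΔT = ΔL / (αL₀)
ΔT = 4.69×10⁻³ m / (12×10⁻⁶ × 3.260 m) = 119.89 K
T = 15.5 + 119.89 = 135.39 °C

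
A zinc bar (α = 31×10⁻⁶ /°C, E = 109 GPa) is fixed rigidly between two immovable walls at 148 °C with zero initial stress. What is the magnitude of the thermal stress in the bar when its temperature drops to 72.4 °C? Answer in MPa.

Fully constrained: the free strain ε = αΔT is blocked, so σ = Eε = EαΔT.
|ΔT| = 75.6 K
σ = 109×10⁹ × 31×10⁻⁶ × 75.6 = 2.55×10⁸ Pa

σ = 255 MPa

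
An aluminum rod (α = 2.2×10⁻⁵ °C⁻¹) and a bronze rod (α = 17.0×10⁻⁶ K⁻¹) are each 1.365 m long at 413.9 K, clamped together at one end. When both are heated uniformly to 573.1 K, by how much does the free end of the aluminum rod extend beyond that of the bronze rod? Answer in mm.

ΔT = 159.2 K
aluminum: ΔL = 2.2×10⁻⁵ × 1.365 m × 159.2 = 4.7808×10⁻³ m = 4.7808 mm
bronze: ΔL = 17.0×10⁻⁶ × 1.365 m × 159.2 = 3.6942×10⁻³ m = 3.6942 mm
difference = 4.7808 − 3.6942 = 1.0866 mm

1.09 mm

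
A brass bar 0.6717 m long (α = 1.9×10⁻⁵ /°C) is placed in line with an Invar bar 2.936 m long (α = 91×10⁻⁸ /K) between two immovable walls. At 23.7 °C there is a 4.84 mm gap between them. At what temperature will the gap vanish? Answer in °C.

T = 337 °C

Gap closes when ΔL₁ + ΔL₂ = 4.84 mm = 4.84×10⁻³ m
(α₁L₁ + α₂L₂)ΔT = g
α₁L₁ + α₂L₂ = 1.9×10⁻⁵×0.6717 + 91×10⁻⁸×2.936 = 1.543406×10⁻⁵ m/K
ΔT = 4.84×10⁻³ / 1.543406×10⁻⁵ = 313.59 K
T = 23.7 + 313.59 = 337.29 °C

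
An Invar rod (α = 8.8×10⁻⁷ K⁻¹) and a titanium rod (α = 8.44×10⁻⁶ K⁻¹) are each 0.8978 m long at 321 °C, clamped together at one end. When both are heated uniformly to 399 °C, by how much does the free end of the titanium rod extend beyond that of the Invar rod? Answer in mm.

0.529 mm

ΔT = 78 K
Invar: ΔL = 8.8×10⁻⁷ × 0.8978 m × 78 = 6.1625×10⁻⁵ m = 0.061625 mm
titanium: ΔL = 8.44×10⁻⁶ × 0.8978 m × 78 = 5.9104×10⁻⁴ m = 0.59104 mm
difference = 0.59104 − 0.061625 = 0.529415 mm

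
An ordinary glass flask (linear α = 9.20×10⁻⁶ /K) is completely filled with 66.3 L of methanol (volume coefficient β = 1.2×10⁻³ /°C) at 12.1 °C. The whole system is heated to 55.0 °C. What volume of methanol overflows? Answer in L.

3.33 L

The flask also expands: β_container ≈ 3α = 2.76×10⁻⁵ /K
Net overflow = V₀(β_liq − 3α_cont)ΔT
β − 3α = 1.20×10⁻³ − 2.76×10⁻⁵ = 1.1724×10⁻³ /K; ΔT = 42.9 K
ΔV = 66.3 × 1.1724×10⁻³ × 42.9 = 3.33 L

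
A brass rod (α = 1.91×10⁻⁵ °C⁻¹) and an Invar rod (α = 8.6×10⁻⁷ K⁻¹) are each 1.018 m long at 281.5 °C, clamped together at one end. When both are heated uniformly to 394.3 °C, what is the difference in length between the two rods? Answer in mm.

ΔT = 112.8 K
brass: ΔL = 1.91×10⁻⁵ × 1.018 m × 112.8 = 2.1933×10⁻³ m = 2.1933 mm
Invar: ΔL = 8.6×10⁻⁷ × 1.018 m × 112.8 = 9.8754×10⁻⁵ m = 0.098754 mm
difference = 2.1933 − 0.098754 = 2.094546 mm

2.09 mm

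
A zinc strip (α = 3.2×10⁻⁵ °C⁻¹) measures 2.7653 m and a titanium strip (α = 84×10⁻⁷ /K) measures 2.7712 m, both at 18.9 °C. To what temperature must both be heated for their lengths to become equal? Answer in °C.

T = 109.4 °C

Equal length when α₁L₁ΔT − α₂L₂ΔT = L₂ − L₁ = 5.90×10⁻³ m
α₁L₁ = 8.84896×10⁻⁵, α₂L₂ = 2.327808×10⁻⁵ → Δ(αL) = 6.521152×10⁻⁵ m/K
ΔT = 5.90×10⁻³ / 6.521152×10⁻⁵ = 90.475 K, so T = 18.9 + 90.475 = 109.375 °C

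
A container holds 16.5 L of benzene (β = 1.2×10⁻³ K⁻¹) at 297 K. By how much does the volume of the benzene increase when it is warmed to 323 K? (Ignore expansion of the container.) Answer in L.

|ΔT| = |323 − 297| = 26 K
ΔV = βV₀ΔT = (1.2×10⁻³)(16.5)(26) = 0.515 L

ΔV = 0.515 L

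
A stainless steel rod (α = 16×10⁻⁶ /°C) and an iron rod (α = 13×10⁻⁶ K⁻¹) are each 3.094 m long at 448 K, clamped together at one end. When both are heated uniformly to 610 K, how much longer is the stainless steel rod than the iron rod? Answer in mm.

1.50 mm

ΔT = 162 K
stainless steel: ΔL = 16×10⁻⁶ × 3.094 m × 162 = 8.0196×10⁻³ m = 8.0196 mm
iron: ΔL = 13×10⁻⁶ × 3.094 m × 162 = 6.5160×10⁻³ m = 6.5160 mm
difference = 8.0196 − 6.5160 = 1.5036 mm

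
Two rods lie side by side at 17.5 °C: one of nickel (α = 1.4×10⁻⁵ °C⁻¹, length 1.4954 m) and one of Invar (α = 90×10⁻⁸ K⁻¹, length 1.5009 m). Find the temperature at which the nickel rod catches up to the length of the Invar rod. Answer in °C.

L₁(1 + α₁ΔT) = L₂(1 + α₂ΔT) ⇒ ΔT = (L₂ − L₁)/(α₁L₁ − α₂L₂)
L₂ − L₁ = 1.5009 − 1.4954 = 5.50×10⁻³ m
α₁L₁ − α₂L₂ = 1.4×10⁻⁵×1.4954 − 90×10⁻⁸×1.5009 = 1.958479×10⁻⁵ m/K
ΔT = 5.50×10⁻³ / 1.958479×10⁻⁵ = 280.830 K
T = 17.5 + 280.830 = 298.330 °C

T = 298.3 °C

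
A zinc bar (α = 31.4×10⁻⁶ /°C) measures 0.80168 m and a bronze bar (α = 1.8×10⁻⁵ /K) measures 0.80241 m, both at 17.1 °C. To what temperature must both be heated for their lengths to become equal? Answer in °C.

Equal length when α₁L₁ΔT − α₂L₂ΔT = L₂ − L₁ = 7.30×10⁻⁴ m
α₁L₁ = 2.5172752×10⁻⁵, α₂L₂ = 1.444338×10⁻⁵ → Δ(αL) = 1.0729372×10⁻⁵ m/K
ΔT = 7.30×10⁻⁴ / 1.0729372×10⁻⁵ = 68.0375 K, so T = 17.1 + 68.0375 = 85.1375 °C

T = 85.14 °C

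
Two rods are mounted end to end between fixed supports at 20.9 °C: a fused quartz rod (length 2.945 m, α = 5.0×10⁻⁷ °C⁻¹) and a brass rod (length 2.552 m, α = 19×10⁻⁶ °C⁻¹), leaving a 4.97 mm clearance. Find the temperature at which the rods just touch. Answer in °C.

Gap closes when ΔL₁ + ΔL₂ = 4.97 mm = 4.97×10⁻³ m
(α₁L₁ + α₂L₂)ΔT = g
α₁L₁ + α₂L₂ = 5.0×10⁻⁷×2.945 + 19×10⁻⁶×2.552 = 4.99605×10⁻⁵ m/K
ΔT = 4.97×10⁻³ / 4.99605×10⁻⁵ = 99.48 K
T = 20.9 + 99.48 = 120.38 °C

T = 120 °C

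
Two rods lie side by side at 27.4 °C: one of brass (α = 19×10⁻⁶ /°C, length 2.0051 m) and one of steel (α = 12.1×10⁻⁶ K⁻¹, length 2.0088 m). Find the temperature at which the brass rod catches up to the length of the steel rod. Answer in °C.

T = 295.7 °C

Equal length when α₁L₁ΔT − α₂L₂ΔT = L₂ − L₁ = 3.70×10⁻³ m
α₁L₁ = 3.80969×10⁻⁵, α₂L₂ = 2.430648×10⁻⁵ → Δ(αL) = 1.379042×10⁻⁵ m/K
ΔT = 3.70×10⁻³ / 1.379042×10⁻⁵ = 268.302 K, so T = 27.4 + 268.302 = 295.702 °C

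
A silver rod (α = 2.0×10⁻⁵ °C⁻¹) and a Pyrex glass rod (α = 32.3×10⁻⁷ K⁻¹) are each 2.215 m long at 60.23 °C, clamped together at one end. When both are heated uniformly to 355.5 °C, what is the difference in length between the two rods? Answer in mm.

ΔT = 295.27 K
silver: ΔL = 2.0×10⁻⁵ × 2.215 m × 295.27 = 1.3080×10⁻² m = 13.080 mm
Pyrex glass: ΔL = 32.3×10⁻⁷ × 2.215 m × 295.27 = 2.1125×10⁻³ m = 2.1125 mm
difference = 13.080 − 2.1125 = 10.9675 mm

11.0 mm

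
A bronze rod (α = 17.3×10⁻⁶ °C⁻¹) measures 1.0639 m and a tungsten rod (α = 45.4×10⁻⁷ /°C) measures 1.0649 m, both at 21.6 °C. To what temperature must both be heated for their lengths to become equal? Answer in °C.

Equal length when α₁L₁ΔT − α₂L₂ΔT = L₂ − L₁ = 1.00×10⁻³ m
α₁L₁ = 1.840547×10⁻⁵, α₂L₂ = 4.834646×10⁻⁶ → Δ(αL) = 1.3570824×10⁻⁵ m/K
ΔT = 1.00×10⁻³ / 1.3570824×10⁻⁵ = 73.6875 K, so T = 21.6 + 73.6875 = 95.2875 °C

T = 95.29 °C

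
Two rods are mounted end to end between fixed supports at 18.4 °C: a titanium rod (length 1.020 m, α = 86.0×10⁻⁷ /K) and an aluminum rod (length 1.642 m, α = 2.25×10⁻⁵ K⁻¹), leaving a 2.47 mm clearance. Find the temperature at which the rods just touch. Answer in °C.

Gap closes when ΔL₁ + ΔL₂ = 2.47 mm = 2.47×10⁻³ m
(α₁L₁ + α₂L₂)ΔT = g
α₁L₁ + α₂L₂ = 86.0×10⁻⁷×1.020 + 2.25×10⁻⁵×1.642 = 4.5717×10⁻⁵ m/K
ΔT = 2.47×10⁻³ / 4.5717×10⁻⁵ = 54.028 K
T = 18.4 + 54.028 = 72.428 °C

T = 72.4 °C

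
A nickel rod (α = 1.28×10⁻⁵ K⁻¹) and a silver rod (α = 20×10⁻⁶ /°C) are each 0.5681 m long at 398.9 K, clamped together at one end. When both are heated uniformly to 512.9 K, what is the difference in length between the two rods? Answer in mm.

0.466 mm

ΔT = 114.0 K
nickel: ΔL = 1.28×10⁻⁵ × 0.5681 m × 114.0 = 8.2897×10⁻⁴ m = 0.82897 mm
silver: ΔL = 20×10⁻⁶ × 0.5681 m × 114.0 = 1.2953×10⁻³ m = 1.2953 mm
difference = 1.2953 − 0.82897 = 0.46633 mm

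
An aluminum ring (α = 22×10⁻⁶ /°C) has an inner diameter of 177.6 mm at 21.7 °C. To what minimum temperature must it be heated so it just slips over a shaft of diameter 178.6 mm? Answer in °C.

T = 278 °C

Required Δd = 178.6 − 177.6 = 1.0 mm
Δd = αd₀ΔT ⇒ ΔT = Δd/(αd₀) = 1.0 / (22×10⁻⁶ × 177.6) = 255.94 K
T_min = 21.7 + 255.94 = 277.64 °C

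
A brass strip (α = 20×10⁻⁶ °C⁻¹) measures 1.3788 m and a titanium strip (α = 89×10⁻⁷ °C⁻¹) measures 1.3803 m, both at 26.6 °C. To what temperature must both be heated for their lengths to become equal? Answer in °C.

T = 124.7 °C

L₁(1 + α₁ΔT) = L₂(1 + α₂ΔT) ⇒ ΔT = (L₂ − L₁)/(α₁L₁ − α₂L₂)
L₂ − L₁ = 1.3803 − 1.3788 = 1.50×10⁻³ m
α₁L₁ − α₂L₂ = 20×10⁻⁶×1.3788 − 89×10⁻⁷×1.3803 = 1.529133×10⁻⁵ m/K
ΔT = 1.50×10⁻³ / 1.529133×10⁻⁵ = 98.095 K
T = 26.6 + 98.095 = 124.695 °C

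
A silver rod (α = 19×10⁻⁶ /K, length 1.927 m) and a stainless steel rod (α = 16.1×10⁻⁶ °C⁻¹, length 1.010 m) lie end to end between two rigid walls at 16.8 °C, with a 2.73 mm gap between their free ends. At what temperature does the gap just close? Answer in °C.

α₁L₁ = 3.6613×10⁻⁵ m/K, α₂L₂ = 1.6261×10⁻⁵ m/K → total 5.2874×10⁻⁵ m/K
ΔT = g/(α₁L₁+α₂L₂) = 2.73×10⁻³ / 5.2874×10⁻⁵ = 51.632 K
T = 16.8 + 51.632 = 68.432 °C

T = 68.4 °C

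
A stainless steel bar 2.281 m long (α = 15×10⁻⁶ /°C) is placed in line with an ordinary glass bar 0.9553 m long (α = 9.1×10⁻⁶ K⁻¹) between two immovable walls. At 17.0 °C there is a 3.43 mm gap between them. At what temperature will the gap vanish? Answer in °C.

T = 96.9 °C

α₁L₁ = 3.4215×10⁻⁵ m/K, α₂L₂ = 8.69323×10⁻⁶ m/K → total 4.290823×10⁻⁵ m/K
ΔT = g/(α₁L₁+α₂L₂) = 3.43×10⁻³ / 4.290823×10⁻⁵ = 79.938 K
T = 17.0 + 79.938 = 96.938 °C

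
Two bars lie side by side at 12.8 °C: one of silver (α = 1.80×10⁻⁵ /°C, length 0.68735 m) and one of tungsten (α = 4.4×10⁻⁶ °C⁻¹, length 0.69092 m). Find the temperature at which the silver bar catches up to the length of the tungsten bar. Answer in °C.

Equal length when α₁L₁ΔT − α₂L₂ΔT = L₂ − L₁ = 3.57×10⁻³ m
α₁L₁ = 1.23723×10⁻⁵, α₂L₂ = 3.040048×10⁻⁶ → Δ(αL) = 9.332252×10⁻⁶ m/K
ΔT = 3.57×10⁻³ / 9.332252×10⁻⁶ = 382.544 K, so T = 12.8 + 382.544 = 395.344 °C

T = 395.3 °C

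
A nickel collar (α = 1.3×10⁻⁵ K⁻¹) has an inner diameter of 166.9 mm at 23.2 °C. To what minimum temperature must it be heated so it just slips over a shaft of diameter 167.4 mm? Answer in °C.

T = 254 °C

Required Δd = 167.4 − 166.9 = 0.5 mm
Δd = αd₀ΔT ⇒ ΔT = Δd/(αd₀) = 0.5 / (1.3×10⁻⁵ × 166.9) = 230.45 K
T_min = 23.2 + 230.45 = 253.65 °C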